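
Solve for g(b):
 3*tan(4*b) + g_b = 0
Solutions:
 g(b) = C1 + 3*log(cos(4*b))/4


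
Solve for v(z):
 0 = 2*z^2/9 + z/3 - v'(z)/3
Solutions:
 v(z) = C1 + 2*z^3/9 + z^2/2


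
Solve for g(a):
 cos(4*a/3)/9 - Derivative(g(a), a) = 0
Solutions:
 g(a) = C1 + sin(4*a/3)/12


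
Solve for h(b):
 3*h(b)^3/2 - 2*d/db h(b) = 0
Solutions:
 h(b) = -sqrt(2)*sqrt(-1/(C1 + 3*b))
 h(b) = sqrt(2)*sqrt(-1/(C1 + 3*b))


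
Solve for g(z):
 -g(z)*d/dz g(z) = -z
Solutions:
 g(z) = -sqrt(C1 + z^2)
 g(z) = sqrt(C1 + z^2)


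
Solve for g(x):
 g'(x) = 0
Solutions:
 g(x) = C1


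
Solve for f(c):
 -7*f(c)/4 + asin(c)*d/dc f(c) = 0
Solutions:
 f(c) = C1*exp(7*Integral(1/asin(c), c)/4)


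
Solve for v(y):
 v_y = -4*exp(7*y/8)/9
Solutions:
 v(y) = C1 - 32*exp(7*y/8)/63


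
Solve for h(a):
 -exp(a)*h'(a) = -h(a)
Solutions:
 h(a) = C1*exp(-exp(-a))


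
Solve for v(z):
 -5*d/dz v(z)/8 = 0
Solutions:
 v(z) = C1


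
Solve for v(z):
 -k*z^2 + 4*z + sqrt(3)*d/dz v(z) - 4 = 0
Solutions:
 v(z) = C1 + sqrt(3)*k*z^3/9 - 2*sqrt(3)*z^2/3 + 4*sqrt(3)*z/3


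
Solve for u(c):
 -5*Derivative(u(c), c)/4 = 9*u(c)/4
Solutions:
 u(c) = C1*exp(-9*c/5)


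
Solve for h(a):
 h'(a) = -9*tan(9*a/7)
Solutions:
 h(a) = C1 + 7*log(cos(9*a/7))


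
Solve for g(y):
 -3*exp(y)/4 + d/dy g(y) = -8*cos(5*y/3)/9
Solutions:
 g(y) = C1 + 3*exp(y)/4 - 8*sin(5*y/3)/15


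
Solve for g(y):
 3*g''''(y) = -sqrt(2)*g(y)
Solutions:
 g(y) = (C1*sin(2^(5/8)*3^(3/4)*y/6) + C2*cos(2^(5/8)*3^(3/4)*y/6))*exp(-2^(5/8)*3^(3/4)*y/6) + (C3*sin(2^(5/8)*3^(3/4)*y/6) + C4*cos(2^(5/8)*3^(3/4)*y/6))*exp(2^(5/8)*3^(3/4)*y/6)


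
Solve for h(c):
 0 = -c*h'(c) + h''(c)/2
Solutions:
 h(c) = C1 + C2*erfi(c)


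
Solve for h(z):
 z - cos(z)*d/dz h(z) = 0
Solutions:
 h(z) = C1 + Integral(z/cos(z), z)


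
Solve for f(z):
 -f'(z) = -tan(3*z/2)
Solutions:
 f(z) = C1 - 2*log(cos(3*z/2))/3


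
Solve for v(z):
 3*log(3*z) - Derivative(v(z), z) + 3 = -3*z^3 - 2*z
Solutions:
 v(z) = C1 + 3*z^4/4 + z^2 + 3*z*log(z) + z*log(27)


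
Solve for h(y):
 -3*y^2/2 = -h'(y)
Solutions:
 h(y) = C1 + y^3/2


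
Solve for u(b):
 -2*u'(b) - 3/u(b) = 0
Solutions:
 u(b) = -sqrt(C1 - 3*b)
 u(b) = sqrt(C1 - 3*b)


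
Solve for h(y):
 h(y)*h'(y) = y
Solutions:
 h(y) = -sqrt(C1 + y^2)
 h(y) = sqrt(C1 + y^2)


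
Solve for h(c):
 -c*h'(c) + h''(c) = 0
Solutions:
 h(c) = C1 + C2*erfi(sqrt(2)*c/2)


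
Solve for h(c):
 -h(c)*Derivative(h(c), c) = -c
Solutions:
 h(c) = -sqrt(C1 + c^2)
 h(c) = sqrt(C1 + c^2)


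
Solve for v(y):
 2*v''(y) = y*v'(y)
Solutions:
 v(y) = C1 + C2*erfi(y/2)


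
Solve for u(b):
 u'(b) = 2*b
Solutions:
 u(b) = C1 + b^2


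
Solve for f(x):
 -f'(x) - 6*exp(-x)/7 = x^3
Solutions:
 f(x) = C1 - x^4/4 + 6*exp(-x)/7


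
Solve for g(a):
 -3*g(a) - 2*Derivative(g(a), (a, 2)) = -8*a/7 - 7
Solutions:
 g(a) = C1*sin(sqrt(6)*a/2) + C2*cos(sqrt(6)*a/2) + 8*a/21 + 7/3


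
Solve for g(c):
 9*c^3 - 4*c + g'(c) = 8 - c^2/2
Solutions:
 g(c) = C1 - 9*c^4/4 - c^3/6 + 2*c^2 + 8*c


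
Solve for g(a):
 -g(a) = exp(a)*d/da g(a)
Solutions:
 g(a) = C1*exp(exp(-a))


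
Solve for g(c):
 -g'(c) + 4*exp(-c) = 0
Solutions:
 g(c) = C1 - 4*exp(-c)


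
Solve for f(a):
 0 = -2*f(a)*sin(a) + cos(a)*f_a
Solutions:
 f(a) = C1/cos(a)^2


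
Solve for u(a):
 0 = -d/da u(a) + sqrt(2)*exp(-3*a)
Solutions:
 u(a) = C1 - sqrt(2)*exp(-3*a)/3


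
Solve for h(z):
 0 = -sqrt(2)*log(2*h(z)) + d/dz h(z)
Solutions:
 -sqrt(2)*Integral(1/(log(_y) + log(2)), (_y, h(z)))/2 = C1 - z


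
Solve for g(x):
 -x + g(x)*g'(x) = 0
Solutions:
 g(x) = -sqrt(C1 + x^2)
 g(x) = sqrt(C1 + x^2)


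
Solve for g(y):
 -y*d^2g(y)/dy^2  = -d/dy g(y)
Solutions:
 g(y) = C1 + C2*y^2


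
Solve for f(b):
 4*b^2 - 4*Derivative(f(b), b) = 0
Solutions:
 f(b) = C1 + b^3/3


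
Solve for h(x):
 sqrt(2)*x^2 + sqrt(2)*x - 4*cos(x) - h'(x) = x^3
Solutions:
 h(x) = C1 - x^4/4 + sqrt(2)*x^3/3 + sqrt(2)*x^2/2 - 4*sin(x)


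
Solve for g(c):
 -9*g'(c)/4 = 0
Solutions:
 g(c) = C1


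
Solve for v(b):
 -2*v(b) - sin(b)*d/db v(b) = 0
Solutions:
 v(b) = C1*(cos(b) + 1)/(cos(b) - 1)


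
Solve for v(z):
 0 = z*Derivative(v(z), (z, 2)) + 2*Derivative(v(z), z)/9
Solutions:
 v(z) = C1 + C2*z^(7/9)


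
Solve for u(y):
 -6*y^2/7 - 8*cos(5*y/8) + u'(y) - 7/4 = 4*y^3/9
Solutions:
 u(y) = C1 + y^4/9 + 2*y^3/7 + 7*y/4 + 64*sin(5*y/8)/5


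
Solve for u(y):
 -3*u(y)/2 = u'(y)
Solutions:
 u(y) = C1*exp(-3*y/2)


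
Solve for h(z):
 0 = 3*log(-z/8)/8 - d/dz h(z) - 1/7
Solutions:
 h(z) = C1 + 3*z*log(-z)/8 + z*(-63*log(2) - 29)/56


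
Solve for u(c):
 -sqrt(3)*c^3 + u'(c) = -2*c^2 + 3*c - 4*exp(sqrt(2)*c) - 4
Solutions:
 u(c) = C1 + sqrt(3)*c^4/4 - 2*c^3/3 + 3*c^2/2 - 4*c - 2*sqrt(2)*exp(sqrt(2)*c)


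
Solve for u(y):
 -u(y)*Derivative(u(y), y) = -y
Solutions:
 u(y) = -sqrt(C1 + y^2)
 u(y) = sqrt(C1 + y^2)


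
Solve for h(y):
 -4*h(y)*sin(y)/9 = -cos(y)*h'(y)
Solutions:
 h(y) = C1/cos(y)^(4/9)


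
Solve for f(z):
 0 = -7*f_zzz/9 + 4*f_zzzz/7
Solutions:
 f(z) = C1 + C2*z + C3*z^2 + C4*exp(49*z/36)


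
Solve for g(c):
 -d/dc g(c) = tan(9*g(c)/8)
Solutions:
 g(c) = -8*asin(C1*exp(-9*c/8))/9 + 8*pi/9
 g(c) = 8*asin(C1*exp(-9*c/8))/9


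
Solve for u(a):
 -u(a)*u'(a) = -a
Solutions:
 u(a) = -sqrt(C1 + a^2)
 u(a) = sqrt(C1 + a^2)


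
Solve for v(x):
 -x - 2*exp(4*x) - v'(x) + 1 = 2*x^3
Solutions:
 v(x) = C1 - x^4/2 - x^2/2 + x - exp(4*x)/2


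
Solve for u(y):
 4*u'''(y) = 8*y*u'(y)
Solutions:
 u(y) = C1 + Integral(C2*airyai(2^(1/3)*y) + C3*airybi(2^(1/3)*y), y)


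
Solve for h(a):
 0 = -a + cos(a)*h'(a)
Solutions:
 h(a) = C1 + Integral(a/cos(a), a)


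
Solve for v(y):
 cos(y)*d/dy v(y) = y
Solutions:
 v(y) = C1 + Integral(y/cos(y), y)


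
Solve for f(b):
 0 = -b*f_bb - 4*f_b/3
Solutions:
 f(b) = C1 + C2/b^(1/3)


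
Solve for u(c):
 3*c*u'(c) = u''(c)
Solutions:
 u(c) = C1 + C2*erfi(sqrt(6)*c/2)


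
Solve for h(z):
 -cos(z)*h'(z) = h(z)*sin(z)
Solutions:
 h(z) = C1*cos(z)


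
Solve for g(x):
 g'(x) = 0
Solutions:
 g(x) = C1


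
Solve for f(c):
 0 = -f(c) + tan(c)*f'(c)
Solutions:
 f(c) = C1*sin(c)


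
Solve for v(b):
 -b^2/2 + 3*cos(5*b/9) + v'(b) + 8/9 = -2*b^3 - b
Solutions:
 v(b) = C1 - b^4/2 + b^3/6 - b^2/2 - 8*b/9 - 27*sin(5*b/9)/5


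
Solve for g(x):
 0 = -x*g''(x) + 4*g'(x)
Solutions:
 g(x) = C1 + C2*x^5


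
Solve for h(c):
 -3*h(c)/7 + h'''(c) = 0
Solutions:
 h(c) = C3*exp(3^(1/3)*7^(2/3)*c/7) + (C1*sin(3^(5/6)*7^(2/3)*c/14) + C2*cos(3^(5/6)*7^(2/3)*c/14))*exp(-3^(1/3)*7^(2/3)*c/14)


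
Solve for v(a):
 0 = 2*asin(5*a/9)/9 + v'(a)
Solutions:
 v(a) = C1 - 2*a*asin(5*a/9)/9 - 2*sqrt(81 - 25*a^2)/45


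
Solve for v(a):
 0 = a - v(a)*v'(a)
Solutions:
 v(a) = -sqrt(C1 + a^2)
 v(a) = sqrt(C1 + a^2)


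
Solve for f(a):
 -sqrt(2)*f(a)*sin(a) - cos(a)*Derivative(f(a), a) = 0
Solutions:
 f(a) = C1*cos(a)^(sqrt(2))


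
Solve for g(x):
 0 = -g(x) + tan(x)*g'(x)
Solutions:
 g(x) = C1*sin(x)


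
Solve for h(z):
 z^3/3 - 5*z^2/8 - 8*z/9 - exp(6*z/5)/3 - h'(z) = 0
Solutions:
 h(z) = C1 + z^4/12 - 5*z^3/24 - 4*z^2/9 - 5*exp(6*z/5)/18


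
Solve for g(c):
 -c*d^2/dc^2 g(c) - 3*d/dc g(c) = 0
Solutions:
 g(c) = C1 + C2/c^2


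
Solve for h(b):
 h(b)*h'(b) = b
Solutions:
 h(b) = -sqrt(C1 + b^2)
 h(b) = sqrt(C1 + b^2)


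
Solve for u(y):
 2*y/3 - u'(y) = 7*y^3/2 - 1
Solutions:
 u(y) = C1 - 7*y^4/8 + y^2/3 + y


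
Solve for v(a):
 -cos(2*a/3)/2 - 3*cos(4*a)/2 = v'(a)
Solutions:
 v(a) = C1 - 3*sin(2*a/3)/4 - 3*sin(4*a)/8


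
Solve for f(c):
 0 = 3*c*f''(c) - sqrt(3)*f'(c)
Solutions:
 f(c) = C1 + C2*c^(sqrt(3)/3 + 1)


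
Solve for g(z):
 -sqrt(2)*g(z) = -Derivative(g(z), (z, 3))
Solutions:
 g(z) = C3*exp(2^(1/6)*z) + (C1*sin(2^(1/6)*sqrt(3)*z/2) + C2*cos(2^(1/6)*sqrt(3)*z/2))*exp(-2^(1/6)*z/2)


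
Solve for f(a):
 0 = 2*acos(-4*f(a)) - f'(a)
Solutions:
 Integral(1/acos(-4*_y), (_y, f(a))) = C1 + 2*a


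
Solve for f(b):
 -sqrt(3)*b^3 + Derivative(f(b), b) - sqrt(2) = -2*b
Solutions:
 f(b) = C1 + sqrt(3)*b^4/4 - b^2 + sqrt(2)*b


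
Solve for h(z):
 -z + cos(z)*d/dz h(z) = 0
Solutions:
 h(z) = C1 + Integral(z/cos(z), z)


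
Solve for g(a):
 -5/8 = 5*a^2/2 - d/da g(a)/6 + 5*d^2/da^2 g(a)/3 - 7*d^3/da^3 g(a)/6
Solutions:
 g(a) = C1 + C2*exp(a*(5 - 3*sqrt(2))/7) + C3*exp(a*(3*sqrt(2) + 5)/7) + 5*a^3 + 150*a^2 + 11175*a/4


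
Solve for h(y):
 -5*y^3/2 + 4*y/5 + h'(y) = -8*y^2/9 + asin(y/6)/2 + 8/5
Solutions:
 h(y) = C1 + 5*y^4/8 - 8*y^3/27 - 2*y^2/5 + y*asin(y/6)/2 + 8*y/5 + sqrt(36 - y^2)/2


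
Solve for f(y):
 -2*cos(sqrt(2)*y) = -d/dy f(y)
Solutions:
 f(y) = C1 + sqrt(2)*sin(sqrt(2)*y)


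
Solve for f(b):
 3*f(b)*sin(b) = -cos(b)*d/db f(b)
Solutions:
 f(b) = C1*cos(b)^3


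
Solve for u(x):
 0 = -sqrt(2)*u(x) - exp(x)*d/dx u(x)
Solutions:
 u(x) = C1*exp(sqrt(2)*exp(-x))


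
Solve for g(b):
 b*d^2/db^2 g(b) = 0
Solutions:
 g(b) = C1 + C2*b


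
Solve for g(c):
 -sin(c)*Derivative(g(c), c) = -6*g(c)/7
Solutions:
 g(c) = C1*(cos(c) - 1)^(3/7)/(cos(c) + 1)^(3/7)


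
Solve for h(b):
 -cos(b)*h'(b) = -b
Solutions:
 h(b) = C1 + Integral(b/cos(b), b)


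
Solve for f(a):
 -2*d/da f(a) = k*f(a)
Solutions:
 f(a) = C1*exp(-a*k/2)


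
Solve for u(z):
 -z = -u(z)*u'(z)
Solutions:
 u(z) = -sqrt(C1 + z^2)
 u(z) = sqrt(C1 + z^2)


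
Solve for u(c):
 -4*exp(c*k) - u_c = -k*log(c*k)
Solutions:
 u(c) = C1 + c*k*log(c*k) - c*k + Piecewise((-4*exp(c*k)/k, Ne(k, 0)), (-4*c, True))


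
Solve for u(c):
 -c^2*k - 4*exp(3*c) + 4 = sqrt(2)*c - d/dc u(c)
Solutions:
 u(c) = C1 + c^3*k/3 + sqrt(2)*c^2/2 - 4*c + 4*exp(3*c)/3


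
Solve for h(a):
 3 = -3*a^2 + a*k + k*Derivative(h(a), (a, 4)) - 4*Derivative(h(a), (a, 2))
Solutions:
 h(a) = C1 + C2*a + C3*exp(-2*a*sqrt(1/k)) + C4*exp(2*a*sqrt(1/k)) - a^4/16 + a^3*k/24 + 3*a^2*(-k - 2)/16


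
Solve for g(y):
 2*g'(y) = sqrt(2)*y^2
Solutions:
 g(y) = C1 + sqrt(2)*y^3/6


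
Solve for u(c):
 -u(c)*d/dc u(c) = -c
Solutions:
 u(c) = -sqrt(C1 + c^2)
 u(c) = sqrt(C1 + c^2)


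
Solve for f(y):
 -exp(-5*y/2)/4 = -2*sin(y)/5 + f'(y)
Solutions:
 f(y) = C1 - 2*cos(y)/5 + exp(-5*y/2)/10


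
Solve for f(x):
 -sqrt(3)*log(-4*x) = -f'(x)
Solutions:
 f(x) = C1 + sqrt(3)*x*log(-x) + sqrt(3)*x*(-1 + 2*log(2))


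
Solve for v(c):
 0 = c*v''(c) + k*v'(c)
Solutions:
 v(c) = C1 + c^(1 - re(k))*(C2*sin(log(c)*Abs(im(k))) + C3*cos(log(c)*im(k)))


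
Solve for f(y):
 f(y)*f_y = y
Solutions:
 f(y) = -sqrt(C1 + y^2)
 f(y) = sqrt(C1 + y^2)


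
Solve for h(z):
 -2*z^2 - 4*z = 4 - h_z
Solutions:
 h(z) = C1 + 2*z^3/3 + 2*z^2 + 4*z


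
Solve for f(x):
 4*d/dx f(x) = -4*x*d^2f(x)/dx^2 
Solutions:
 f(x) = C1 + C2*log(x)


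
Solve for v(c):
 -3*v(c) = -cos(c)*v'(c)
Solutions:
 v(c) = C1*(sin(c) + 1)^(3/2)/(sin(c) - 1)^(3/2)


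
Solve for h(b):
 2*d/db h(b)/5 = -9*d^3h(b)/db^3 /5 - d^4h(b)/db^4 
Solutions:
 h(b) = C1 + C2*exp(b*(-6 + 9/(5*sqrt(79) + 52)^(1/3) + (5*sqrt(79) + 52)^(1/3))/10)*sin(sqrt(3)*b*(-(5*sqrt(79) + 52)^(1/3) + 9/(5*sqrt(79) + 52)^(1/3))/10) + C3*exp(b*(-6 + 9/(5*sqrt(79) + 52)^(1/3) + (5*sqrt(79) + 52)^(1/3))/10)*cos(sqrt(3)*b*(-(5*sqrt(79) + 52)^(1/3) + 9/(5*sqrt(79) + 52)^(1/3))/10) + C4*exp(-b*(9/(5*sqrt(79) + 52)^(1/3) + 3 + (5*sqrt(79) + 52)^(1/3))/5)


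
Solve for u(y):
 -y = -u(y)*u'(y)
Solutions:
 u(y) = -sqrt(C1 + y^2)
 u(y) = sqrt(C1 + y^2)


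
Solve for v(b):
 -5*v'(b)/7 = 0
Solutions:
 v(b) = C1


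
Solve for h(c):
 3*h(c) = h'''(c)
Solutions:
 h(c) = C3*exp(3^(1/3)*c) + (C1*sin(3^(5/6)*c/2) + C2*cos(3^(5/6)*c/2))*exp(-3^(1/3)*c/2)


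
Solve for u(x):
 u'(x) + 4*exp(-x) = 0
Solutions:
 u(x) = C1 + 4*exp(-x)


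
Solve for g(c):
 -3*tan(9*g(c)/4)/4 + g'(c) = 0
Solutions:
 g(c) = -4*asin(C1*exp(27*c/16))/9 + 4*pi/9
 g(c) = 4*asin(C1*exp(27*c/16))/9


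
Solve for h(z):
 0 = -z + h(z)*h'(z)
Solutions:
 h(z) = -sqrt(C1 + z^2)
 h(z) = sqrt(C1 + z^2)


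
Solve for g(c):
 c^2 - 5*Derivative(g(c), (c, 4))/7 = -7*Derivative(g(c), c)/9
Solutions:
 g(c) = C1 + C4*exp(7^(2/3)*75^(1/3)*c/15) - 3*c^3/7 + (C2*sin(3^(5/6)*35^(2/3)*c/30) + C3*cos(3^(5/6)*35^(2/3)*c/30))*exp(-7^(2/3)*75^(1/3)*c/30)


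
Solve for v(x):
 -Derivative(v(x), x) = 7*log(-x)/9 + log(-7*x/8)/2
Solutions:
 v(x) = C1 - 23*x*log(-x)/18 + x*(-9*log(7) + 27*log(2) + 23)/18


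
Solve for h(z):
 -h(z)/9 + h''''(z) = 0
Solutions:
 h(z) = C1*exp(-sqrt(3)*z/3) + C2*exp(sqrt(3)*z/3) + C3*sin(sqrt(3)*z/3) + C4*cos(sqrt(3)*z/3)


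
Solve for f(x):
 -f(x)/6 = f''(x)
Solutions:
 f(x) = C1*sin(sqrt(6)*x/6) + C2*cos(sqrt(6)*x/6)


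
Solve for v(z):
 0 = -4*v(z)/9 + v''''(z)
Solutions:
 v(z) = C1*exp(-sqrt(6)*z/3) + C2*exp(sqrt(6)*z/3) + C3*sin(sqrt(6)*z/3) + C4*cos(sqrt(6)*z/3)


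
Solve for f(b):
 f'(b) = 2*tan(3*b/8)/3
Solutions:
 f(b) = C1 - 16*log(cos(3*b/8))/9


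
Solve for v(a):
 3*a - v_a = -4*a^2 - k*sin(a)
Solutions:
 v(a) = C1 + 4*a^3/3 + 3*a^2/2 - k*cos(a)


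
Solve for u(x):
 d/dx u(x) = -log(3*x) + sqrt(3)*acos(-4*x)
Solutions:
 u(x) = C1 - x*log(x) - x*log(3) + x + sqrt(3)*(x*acos(-4*x) + sqrt(1 - 16*x^2)/4)


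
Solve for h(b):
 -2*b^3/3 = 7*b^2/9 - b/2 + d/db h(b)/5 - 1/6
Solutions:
 h(b) = C1 - 5*b^4/6 - 35*b^3/27 + 5*b^2/4 + 5*b/6


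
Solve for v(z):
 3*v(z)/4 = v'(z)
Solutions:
 v(z) = C1*exp(3*z/4)


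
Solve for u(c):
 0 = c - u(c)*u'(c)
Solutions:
 u(c) = -sqrt(C1 + c^2)
 u(c) = sqrt(C1 + c^2)


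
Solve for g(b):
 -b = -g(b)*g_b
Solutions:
 g(b) = -sqrt(C1 + b^2)
 g(b) = sqrt(C1 + b^2)


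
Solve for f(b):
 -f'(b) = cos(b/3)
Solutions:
 f(b) = C1 - 3*sin(b/3)


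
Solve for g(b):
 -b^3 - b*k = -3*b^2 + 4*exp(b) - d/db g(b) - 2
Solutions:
 g(b) = C1 + b^4/4 - b^3 + b^2*k/2 - 2*b + 4*exp(b)


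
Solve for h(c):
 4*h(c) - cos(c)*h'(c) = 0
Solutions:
 h(c) = C1*(sin(c)^2 + 2*sin(c) + 1)/(sin(c)^2 - 2*sin(c) + 1)


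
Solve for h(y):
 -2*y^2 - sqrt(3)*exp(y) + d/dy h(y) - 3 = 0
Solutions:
 h(y) = C1 + 2*y^3/3 + 3*y + sqrt(3)*exp(y)


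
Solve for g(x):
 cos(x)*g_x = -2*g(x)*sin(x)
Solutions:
 g(x) = C1*cos(x)^2


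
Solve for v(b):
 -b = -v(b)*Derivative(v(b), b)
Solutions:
 v(b) = -sqrt(C1 + b^2)
 v(b) = sqrt(C1 + b^2)


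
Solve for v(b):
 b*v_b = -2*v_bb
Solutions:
 v(b) = C1 + C2*erf(b/2)


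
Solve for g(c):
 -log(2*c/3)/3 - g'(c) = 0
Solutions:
 g(c) = C1 - c*log(c)/3 - c*log(2)/3 + c/3 + c*log(3)/3


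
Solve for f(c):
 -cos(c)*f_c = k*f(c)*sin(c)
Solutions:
 f(c) = C1*exp(k*log(cos(c)))


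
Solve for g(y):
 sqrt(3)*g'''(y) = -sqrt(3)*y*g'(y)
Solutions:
 g(y) = C1 + Integral(C2*airyai(-y) + C3*airybi(-y), y)


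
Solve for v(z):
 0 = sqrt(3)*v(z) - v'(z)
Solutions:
 v(z) = C1*exp(sqrt(3)*z)


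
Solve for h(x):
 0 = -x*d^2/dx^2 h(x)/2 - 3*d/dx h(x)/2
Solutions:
 h(x) = C1 + C2/x^2


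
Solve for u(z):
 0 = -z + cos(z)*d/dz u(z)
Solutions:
 u(z) = C1 + Integral(z/cos(z), z)


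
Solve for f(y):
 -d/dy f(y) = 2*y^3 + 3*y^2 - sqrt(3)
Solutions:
 f(y) = C1 - y^4/2 - y^3 + sqrt(3)*y


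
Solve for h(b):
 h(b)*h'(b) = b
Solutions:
 h(b) = -sqrt(C1 + b^2)
 h(b) = sqrt(C1 + b^2)


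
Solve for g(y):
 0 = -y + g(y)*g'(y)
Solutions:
 g(y) = -sqrt(C1 + y^2)
 g(y) = sqrt(C1 + y^2)


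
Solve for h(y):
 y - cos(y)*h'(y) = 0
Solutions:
 h(y) = C1 + Integral(y/cos(y), y)


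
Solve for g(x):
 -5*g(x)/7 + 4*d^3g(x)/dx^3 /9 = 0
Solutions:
 g(x) = C3*exp(4410^(1/3)*x/14) + (C1*sin(3*3^(1/6)*490^(1/3)*x/28) + C2*cos(3*3^(1/6)*490^(1/3)*x/28))*exp(-4410^(1/3)*x/28)


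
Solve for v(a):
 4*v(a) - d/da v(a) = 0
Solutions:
 v(a) = C1*exp(4*a)


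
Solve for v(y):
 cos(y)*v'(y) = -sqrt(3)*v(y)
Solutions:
 v(y) = C1*(sin(y) - 1)^(sqrt(3)/2)/(sin(y) + 1)^(sqrt(3)/2)


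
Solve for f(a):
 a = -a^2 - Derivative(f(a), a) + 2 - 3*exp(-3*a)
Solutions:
 f(a) = C1 - a^3/3 - a^2/2 + 2*a + exp(-3*a)


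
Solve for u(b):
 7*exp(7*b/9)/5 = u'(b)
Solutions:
 u(b) = C1 + 9*exp(7*b/9)/5


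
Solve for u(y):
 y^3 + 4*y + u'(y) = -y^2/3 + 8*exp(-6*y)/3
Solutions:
 u(y) = C1 - y^4/4 - y^3/9 - 2*y^2 - 4*exp(-6*y)/9


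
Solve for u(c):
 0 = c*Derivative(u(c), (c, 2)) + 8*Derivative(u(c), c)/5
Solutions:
 u(c) = C1 + C2/c^(3/5)


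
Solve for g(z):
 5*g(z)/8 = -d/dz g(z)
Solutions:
 g(z) = C1*exp(-5*z/8)


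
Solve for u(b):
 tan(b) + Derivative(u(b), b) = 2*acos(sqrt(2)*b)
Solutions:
 u(b) = C1 + 2*b*acos(sqrt(2)*b) - sqrt(2)*sqrt(1 - 2*b^2) + log(cos(b))


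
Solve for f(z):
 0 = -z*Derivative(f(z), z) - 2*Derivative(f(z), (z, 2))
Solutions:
 f(z) = C1 + C2*erf(z/2)


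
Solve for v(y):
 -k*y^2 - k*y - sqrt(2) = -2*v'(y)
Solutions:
 v(y) = C1 + k*y^3/6 + k*y^2/4 + sqrt(2)*y/2


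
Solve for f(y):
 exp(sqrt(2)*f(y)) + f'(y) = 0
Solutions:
 f(y) = sqrt(2)*(2*log(1/(C1 + y)) - log(2))/4


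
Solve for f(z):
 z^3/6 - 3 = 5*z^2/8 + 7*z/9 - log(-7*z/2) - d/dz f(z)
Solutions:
 f(z) = C1 - z^4/24 + 5*z^3/24 + 7*z^2/18 - z*log(-z) + z*(-log(7) + log(2) + 4)


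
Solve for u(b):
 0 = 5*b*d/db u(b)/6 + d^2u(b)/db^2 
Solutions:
 u(b) = C1 + C2*erf(sqrt(15)*b/6)


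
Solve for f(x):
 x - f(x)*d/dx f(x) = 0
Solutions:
 f(x) = -sqrt(C1 + x^2)
 f(x) = sqrt(C1 + x^2)


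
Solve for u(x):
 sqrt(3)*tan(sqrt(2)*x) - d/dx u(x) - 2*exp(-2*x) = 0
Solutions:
 u(x) = C1 + sqrt(6)*log(tan(sqrt(2)*x)^2 + 1)/4 + exp(-2*x)


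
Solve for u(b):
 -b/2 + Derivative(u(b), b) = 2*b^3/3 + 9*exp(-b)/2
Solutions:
 u(b) = C1 + b^4/6 + b^2/4 - 9*exp(-b)/2


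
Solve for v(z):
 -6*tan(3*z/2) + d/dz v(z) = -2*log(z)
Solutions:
 v(z) = C1 - 2*z*log(z) + 2*z - 4*log(cos(3*z/2))


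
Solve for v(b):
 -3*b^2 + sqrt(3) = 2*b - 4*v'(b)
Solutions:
 v(b) = C1 + b^3/4 + b^2/4 - sqrt(3)*b/4


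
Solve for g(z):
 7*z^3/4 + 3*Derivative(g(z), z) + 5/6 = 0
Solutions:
 g(z) = C1 - 7*z^4/48 - 5*z/18


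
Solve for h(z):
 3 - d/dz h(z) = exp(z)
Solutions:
 h(z) = C1 + 3*z - exp(z)


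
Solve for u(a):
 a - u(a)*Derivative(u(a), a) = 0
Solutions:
 u(a) = -sqrt(C1 + a^2)
 u(a) = sqrt(C1 + a^2)


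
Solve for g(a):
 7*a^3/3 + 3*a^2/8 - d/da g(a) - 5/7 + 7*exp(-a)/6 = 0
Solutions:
 g(a) = C1 + 7*a^4/12 + a^3/8 - 5*a/7 - 7*exp(-a)/6


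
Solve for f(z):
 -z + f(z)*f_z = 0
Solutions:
 f(z) = -sqrt(C1 + z^2)
 f(z) = sqrt(C1 + z^2)


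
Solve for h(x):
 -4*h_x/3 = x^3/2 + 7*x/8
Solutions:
 h(x) = C1 - 3*x^4/32 - 21*x^2/64


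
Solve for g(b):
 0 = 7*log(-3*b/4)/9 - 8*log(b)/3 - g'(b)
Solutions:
 g(b) = C1 - 17*b*log(b)/9 + b*(-14*log(2) + 7*log(3) + 17 + 7*I*pi)/9


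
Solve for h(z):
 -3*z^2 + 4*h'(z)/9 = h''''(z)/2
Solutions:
 h(z) = C1 + C4*exp(2*3^(1/3)*z/3) + 9*z^3/4 + (C2*sin(3^(5/6)*z/3) + C3*cos(3^(5/6)*z/3))*exp(-3^(1/3)*z/3)


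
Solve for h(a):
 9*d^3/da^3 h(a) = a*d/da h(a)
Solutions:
 h(a) = C1 + Integral(C2*airyai(3^(1/3)*a/3) + C3*airybi(3^(1/3)*a/3), a)


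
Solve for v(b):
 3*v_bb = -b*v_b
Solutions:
 v(b) = C1 + C2*erf(sqrt(6)*b/6)


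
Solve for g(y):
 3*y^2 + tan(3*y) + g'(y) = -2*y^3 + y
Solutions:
 g(y) = C1 - y^4/2 - y^3 + y^2/2 + log(cos(3*y))/3


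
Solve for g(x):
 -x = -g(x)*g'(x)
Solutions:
 g(x) = -sqrt(C1 + x^2)
 g(x) = sqrt(C1 + x^2)


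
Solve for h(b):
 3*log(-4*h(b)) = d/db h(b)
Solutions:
 -Integral(1/(log(-_y) + 2*log(2)), (_y, h(b)))/3 = C1 - b


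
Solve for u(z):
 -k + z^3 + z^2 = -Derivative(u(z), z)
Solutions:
 u(z) = C1 + k*z - z^4/4 - z^3/3


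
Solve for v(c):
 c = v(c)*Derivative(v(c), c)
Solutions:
 v(c) = -sqrt(C1 + c^2)
 v(c) = sqrt(C1 + c^2)


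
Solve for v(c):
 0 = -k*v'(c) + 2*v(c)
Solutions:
 v(c) = C1*exp(2*c/k)


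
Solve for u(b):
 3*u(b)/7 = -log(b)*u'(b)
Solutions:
 u(b) = C1*exp(-3*li(b)/7)


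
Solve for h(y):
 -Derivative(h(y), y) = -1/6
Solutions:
 h(y) = C1 + y/6


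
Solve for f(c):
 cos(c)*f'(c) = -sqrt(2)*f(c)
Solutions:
 f(c) = C1*(sin(c) - 1)^(sqrt(2)/2)/(sin(c) + 1)^(sqrt(2)/2)


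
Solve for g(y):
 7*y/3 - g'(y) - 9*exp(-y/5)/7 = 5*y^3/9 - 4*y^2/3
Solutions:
 g(y) = C1 - 5*y^4/36 + 4*y^3/9 + 7*y^2/6 + 45*exp(-y/5)/7


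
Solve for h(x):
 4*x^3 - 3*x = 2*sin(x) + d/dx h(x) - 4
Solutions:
 h(x) = C1 + x^4 - 3*x^2/2 + 4*x + 2*cos(x)


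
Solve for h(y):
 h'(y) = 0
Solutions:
 h(y) = C1


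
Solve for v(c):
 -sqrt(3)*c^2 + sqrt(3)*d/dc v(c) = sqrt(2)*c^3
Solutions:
 v(c) = C1 + sqrt(6)*c^4/12 + c^3/3


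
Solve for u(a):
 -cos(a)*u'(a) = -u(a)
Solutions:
 u(a) = C1*sqrt(sin(a) + 1)/sqrt(sin(a) - 1)


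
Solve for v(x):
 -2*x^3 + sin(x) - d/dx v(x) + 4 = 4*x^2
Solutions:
 v(x) = C1 - x^4/2 - 4*x^3/3 + 4*x - cos(x)


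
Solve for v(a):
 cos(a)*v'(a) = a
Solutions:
 v(a) = C1 + Integral(a/cos(a), a)


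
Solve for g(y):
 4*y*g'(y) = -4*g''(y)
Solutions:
 g(y) = C1 + C2*erf(sqrt(2)*y/2)


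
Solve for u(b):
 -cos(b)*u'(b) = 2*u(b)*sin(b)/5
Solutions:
 u(b) = C1*cos(b)^(2/5)


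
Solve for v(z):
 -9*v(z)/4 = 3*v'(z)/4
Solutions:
 v(z) = C1*exp(-3*z)


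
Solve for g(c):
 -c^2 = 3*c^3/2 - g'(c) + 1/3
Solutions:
 g(c) = C1 + 3*c^4/8 + c^3/3 + c/3


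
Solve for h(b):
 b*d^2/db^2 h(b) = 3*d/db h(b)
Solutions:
 h(b) = C1 + C2*b^4


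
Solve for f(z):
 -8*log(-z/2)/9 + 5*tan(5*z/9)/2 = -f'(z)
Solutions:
 f(z) = C1 + 8*z*log(-z)/9 - 8*z/9 - 8*z*log(2)/9 + 9*log(cos(5*z/9))/2


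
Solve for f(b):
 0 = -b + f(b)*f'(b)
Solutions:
 f(b) = -sqrt(C1 + b^2)
 f(b) = sqrt(C1 + b^2)


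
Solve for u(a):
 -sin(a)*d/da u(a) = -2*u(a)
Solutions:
 u(a) = C1*(cos(a) - 1)/(cos(a) + 1)


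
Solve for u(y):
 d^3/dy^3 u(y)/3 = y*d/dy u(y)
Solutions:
 u(y) = C1 + Integral(C2*airyai(3^(1/3)*y) + C3*airybi(3^(1/3)*y), y)


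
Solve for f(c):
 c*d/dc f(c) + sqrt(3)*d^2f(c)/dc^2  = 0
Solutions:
 f(c) = C1 + C2*erf(sqrt(2)*3^(3/4)*c/6)


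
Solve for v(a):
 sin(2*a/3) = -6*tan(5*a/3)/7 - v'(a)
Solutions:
 v(a) = C1 + 18*log(cos(5*a/3))/35 + 3*cos(2*a/3)/2


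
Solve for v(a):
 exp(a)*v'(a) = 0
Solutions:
 v(a) = C1


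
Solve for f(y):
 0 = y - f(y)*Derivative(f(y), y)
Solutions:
 f(y) = -sqrt(C1 + y^2)
 f(y) = sqrt(C1 + y^2)


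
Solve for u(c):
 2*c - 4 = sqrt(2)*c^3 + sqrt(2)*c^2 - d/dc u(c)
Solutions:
 u(c) = C1 + sqrt(2)*c^4/4 + sqrt(2)*c^3/3 - c^2 + 4*c


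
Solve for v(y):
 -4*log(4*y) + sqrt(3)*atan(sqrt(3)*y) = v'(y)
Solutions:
 v(y) = C1 - 4*y*log(y) - 8*y*log(2) + 4*y + sqrt(3)*(y*atan(sqrt(3)*y) - sqrt(3)*log(3*y^2 + 1)/6)


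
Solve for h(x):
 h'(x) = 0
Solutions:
 h(x) = C1


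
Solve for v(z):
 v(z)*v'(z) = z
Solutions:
 v(z) = -sqrt(C1 + z^2)
 v(z) = sqrt(C1 + z^2)


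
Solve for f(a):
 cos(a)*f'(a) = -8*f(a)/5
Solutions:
 f(a) = C1*(sin(a) - 1)^(4/5)/(sin(a) + 1)^(4/5)


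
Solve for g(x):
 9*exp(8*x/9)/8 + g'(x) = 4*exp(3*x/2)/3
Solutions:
 g(x) = C1 - 81*exp(8*x/9)/64 + 8*exp(3*x/2)/9


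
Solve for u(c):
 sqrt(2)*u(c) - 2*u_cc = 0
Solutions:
 u(c) = C1*exp(-2^(3/4)*c/2) + C2*exp(2^(3/4)*c/2)


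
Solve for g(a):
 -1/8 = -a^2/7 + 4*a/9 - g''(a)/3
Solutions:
 g(a) = C1 + C2*a - a^4/28 + 2*a^3/9 + 3*a^2/16


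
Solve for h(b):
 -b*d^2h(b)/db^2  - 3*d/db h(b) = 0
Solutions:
 h(b) = C1 + C2/b^2


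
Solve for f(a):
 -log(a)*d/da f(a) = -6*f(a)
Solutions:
 f(a) = C1*exp(6*li(a))


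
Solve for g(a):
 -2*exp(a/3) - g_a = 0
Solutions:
 g(a) = C1 - 6*exp(a/3)


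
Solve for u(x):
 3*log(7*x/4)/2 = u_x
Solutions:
 u(x) = C1 + 3*x*log(x)/2 - 3*x*log(2) - 3*x/2 + 3*x*log(7)/2


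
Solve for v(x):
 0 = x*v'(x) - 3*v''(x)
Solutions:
 v(x) = C1 + C2*erfi(sqrt(6)*x/6)


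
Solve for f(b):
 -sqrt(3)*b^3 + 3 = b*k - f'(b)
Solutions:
 f(b) = C1 + sqrt(3)*b^4/4 + b^2*k/2 - 3*b


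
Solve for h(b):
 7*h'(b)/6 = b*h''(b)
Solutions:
 h(b) = C1 + C2*b^(13/6)


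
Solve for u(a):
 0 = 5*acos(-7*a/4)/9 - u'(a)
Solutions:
 u(a) = C1 + 5*a*acos(-7*a/4)/9 + 5*sqrt(16 - 49*a^2)/63


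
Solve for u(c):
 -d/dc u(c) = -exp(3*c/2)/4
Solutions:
 u(c) = C1 + exp(3*c/2)/6


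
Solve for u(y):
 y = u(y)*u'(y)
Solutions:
 u(y) = -sqrt(C1 + y^2)
 u(y) = sqrt(C1 + y^2)


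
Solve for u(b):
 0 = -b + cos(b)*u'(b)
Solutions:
 u(b) = C1 + Integral(b/cos(b), b)


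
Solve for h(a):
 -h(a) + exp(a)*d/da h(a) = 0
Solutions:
 h(a) = C1*exp(-exp(-a))


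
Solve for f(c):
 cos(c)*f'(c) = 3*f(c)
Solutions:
 f(c) = C1*(sin(c) + 1)^(3/2)/(sin(c) - 1)^(3/2)


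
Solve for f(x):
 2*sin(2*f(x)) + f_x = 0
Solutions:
 f(x) = pi - acos((-C1 - exp(8*x))/(C1 - exp(8*x)))/2
 f(x) = acos((-C1 - exp(8*x))/(C1 - exp(8*x)))/2


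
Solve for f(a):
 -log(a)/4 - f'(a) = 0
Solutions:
 f(a) = C1 - a*log(a)/4 + a/4


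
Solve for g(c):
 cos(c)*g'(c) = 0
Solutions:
 g(c) = C1


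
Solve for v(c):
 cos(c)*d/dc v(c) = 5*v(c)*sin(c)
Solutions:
 v(c) = C1/cos(c)^5


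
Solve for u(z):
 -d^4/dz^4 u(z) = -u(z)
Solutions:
 u(z) = C1*exp(-z) + C2*exp(z) + C3*sin(z) + C4*cos(z)


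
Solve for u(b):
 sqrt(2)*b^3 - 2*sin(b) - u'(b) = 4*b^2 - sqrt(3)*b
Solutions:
 u(b) = C1 + sqrt(2)*b^4/4 - 4*b^3/3 + sqrt(3)*b^2/2 + 2*cos(b)


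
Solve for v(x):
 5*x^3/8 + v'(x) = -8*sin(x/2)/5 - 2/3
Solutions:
 v(x) = C1 - 5*x^4/32 - 2*x/3 + 16*cos(x/2)/5


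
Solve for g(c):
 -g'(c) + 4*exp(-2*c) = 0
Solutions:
 g(c) = C1 - 2*exp(-2*c)


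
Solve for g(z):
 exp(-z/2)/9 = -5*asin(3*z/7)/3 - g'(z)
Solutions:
 g(z) = C1 - 5*z*asin(3*z/7)/3 - 5*sqrt(49 - 9*z^2)/9 + 2*exp(-z/2)/9


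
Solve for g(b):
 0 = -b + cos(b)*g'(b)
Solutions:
 g(b) = C1 + Integral(b/cos(b), b)


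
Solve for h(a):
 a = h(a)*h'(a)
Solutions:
 h(a) = -sqrt(C1 + a^2)
 h(a) = sqrt(C1 + a^2)


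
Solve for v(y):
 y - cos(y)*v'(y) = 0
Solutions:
 v(y) = C1 + Integral(y/cos(y), y)


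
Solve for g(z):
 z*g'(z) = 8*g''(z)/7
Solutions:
 g(z) = C1 + C2*erfi(sqrt(7)*z/4)


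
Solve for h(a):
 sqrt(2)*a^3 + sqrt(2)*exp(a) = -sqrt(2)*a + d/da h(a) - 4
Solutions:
 h(a) = C1 + sqrt(2)*a^4/4 + sqrt(2)*a^2/2 + 4*a + sqrt(2)*exp(a)


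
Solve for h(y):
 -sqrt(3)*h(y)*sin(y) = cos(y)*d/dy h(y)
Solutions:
 h(y) = C1*cos(y)^(sqrt(3))


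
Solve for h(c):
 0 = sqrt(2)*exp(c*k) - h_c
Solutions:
 h(c) = C1 + sqrt(2)*exp(c*k)/k


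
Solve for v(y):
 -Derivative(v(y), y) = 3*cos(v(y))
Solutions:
 v(y) = pi - asin((C1 + exp(6*y))/(C1 - exp(6*y)))
 v(y) = asin((C1 + exp(6*y))/(C1 - exp(6*y)))


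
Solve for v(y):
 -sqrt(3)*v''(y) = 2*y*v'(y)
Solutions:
 v(y) = C1 + C2*erf(3^(3/4)*y/3)


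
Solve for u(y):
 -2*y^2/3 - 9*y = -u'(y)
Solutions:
 u(y) = C1 + 2*y^3/9 + 9*y^2/2


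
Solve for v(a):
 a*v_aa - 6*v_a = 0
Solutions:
 v(a) = C1 + C2*a^7


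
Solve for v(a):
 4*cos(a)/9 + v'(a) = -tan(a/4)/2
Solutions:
 v(a) = C1 + 2*log(cos(a/4)) - 4*sin(a)/9


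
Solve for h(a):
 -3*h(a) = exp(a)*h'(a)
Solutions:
 h(a) = C1*exp(3*exp(-a))


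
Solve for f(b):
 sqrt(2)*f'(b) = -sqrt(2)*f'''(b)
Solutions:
 f(b) = C1 + C2*sin(b) + C3*cos(b)


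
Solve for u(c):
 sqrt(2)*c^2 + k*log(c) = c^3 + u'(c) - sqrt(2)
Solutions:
 u(c) = C1 - c^4/4 + sqrt(2)*c^3/3 + c*k*log(c) - c*k + sqrt(2)*c


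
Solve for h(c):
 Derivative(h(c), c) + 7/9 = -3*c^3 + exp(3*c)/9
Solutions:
 h(c) = C1 - 3*c^4/4 - 7*c/9 + exp(3*c)/27


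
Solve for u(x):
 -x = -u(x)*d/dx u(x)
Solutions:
 u(x) = -sqrt(C1 + x^2)
 u(x) = sqrt(C1 + x^2)


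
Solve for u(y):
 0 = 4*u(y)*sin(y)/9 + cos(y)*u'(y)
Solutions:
 u(y) = C1*cos(y)^(4/9)


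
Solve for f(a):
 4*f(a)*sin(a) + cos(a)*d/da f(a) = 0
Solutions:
 f(a) = C1*cos(a)^4


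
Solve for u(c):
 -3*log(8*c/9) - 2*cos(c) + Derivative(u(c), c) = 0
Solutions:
 u(c) = C1 + 3*c*log(c) - 6*c*log(3) - 3*c + 9*c*log(2) + 2*sin(c)


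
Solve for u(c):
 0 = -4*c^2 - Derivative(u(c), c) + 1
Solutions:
 u(c) = C1 - 4*c^3/3 + c


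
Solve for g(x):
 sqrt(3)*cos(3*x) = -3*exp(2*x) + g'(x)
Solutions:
 g(x) = C1 + 3*exp(2*x)/2 + sqrt(3)*sin(3*x)/3


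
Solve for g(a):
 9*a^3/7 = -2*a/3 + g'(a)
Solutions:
 g(a) = C1 + 9*a^4/28 + a^2/3


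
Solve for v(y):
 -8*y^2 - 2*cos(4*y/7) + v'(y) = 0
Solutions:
 v(y) = C1 + 8*y^3/3 + 7*sin(4*y/7)/2


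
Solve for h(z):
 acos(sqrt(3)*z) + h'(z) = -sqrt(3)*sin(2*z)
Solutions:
 h(z) = C1 - z*acos(sqrt(3)*z) + sqrt(3)*sqrt(1 - 3*z^2)/3 + sqrt(3)*cos(2*z)/2


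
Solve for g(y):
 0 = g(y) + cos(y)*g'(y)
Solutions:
 g(y) = C1*sqrt(sin(y) - 1)/sqrt(sin(y) + 1)


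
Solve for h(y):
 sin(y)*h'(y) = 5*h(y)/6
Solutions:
 h(y) = C1*(cos(y) - 1)^(5/12)/(cos(y) + 1)^(5/12)


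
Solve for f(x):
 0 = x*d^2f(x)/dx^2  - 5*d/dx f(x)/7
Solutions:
 f(x) = C1 + C2*x^(12/7)


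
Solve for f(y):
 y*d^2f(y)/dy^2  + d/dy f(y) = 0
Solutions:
 f(y) = C1 + C2*log(y)


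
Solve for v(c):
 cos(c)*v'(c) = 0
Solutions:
 v(c) = C1


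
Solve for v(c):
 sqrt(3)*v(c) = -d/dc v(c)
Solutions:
 v(c) = C1*exp(-sqrt(3)*c)


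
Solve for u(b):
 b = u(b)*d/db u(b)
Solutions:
 u(b) = -sqrt(C1 + b^2)
 u(b) = sqrt(C1 + b^2)


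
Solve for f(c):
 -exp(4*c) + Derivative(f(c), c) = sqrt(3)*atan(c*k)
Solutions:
 f(c) = C1 + sqrt(3)*Piecewise((c*atan(c*k) - log(c^2*k^2 + 1)/(2*k), Ne(k, 0)), (0, True)) + exp(4*c)/4


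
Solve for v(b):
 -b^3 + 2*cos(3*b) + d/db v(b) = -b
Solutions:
 v(b) = C1 + b^4/4 - b^2/2 - 2*sin(3*b)/3


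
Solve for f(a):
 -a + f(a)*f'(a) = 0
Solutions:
 f(a) = -sqrt(C1 + a^2)
 f(a) = sqrt(C1 + a^2)


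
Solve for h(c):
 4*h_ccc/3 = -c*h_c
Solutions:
 h(c) = C1 + Integral(C2*airyai(-6^(1/3)*c/2) + C3*airybi(-6^(1/3)*c/2), c)


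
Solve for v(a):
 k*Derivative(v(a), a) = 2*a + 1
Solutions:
 v(a) = C1 + a^2/k + a/k


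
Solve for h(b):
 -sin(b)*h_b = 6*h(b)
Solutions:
 h(b) = C1*(cos(b)^3 + 3*cos(b)^2 + 3*cos(b) + 1)/(cos(b)^3 - 3*cos(b)^2 + 3*cos(b) - 1)


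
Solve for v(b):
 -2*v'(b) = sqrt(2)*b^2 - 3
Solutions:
 v(b) = C1 - sqrt(2)*b^3/6 + 3*b/2


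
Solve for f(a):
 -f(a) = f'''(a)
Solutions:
 f(a) = C3*exp(-a) + (C1*sin(sqrt(3)*a/2) + C2*cos(sqrt(3)*a/2))*exp(a/2)


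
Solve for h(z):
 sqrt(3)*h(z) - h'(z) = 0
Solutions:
 h(z) = C1*exp(sqrt(3)*z)


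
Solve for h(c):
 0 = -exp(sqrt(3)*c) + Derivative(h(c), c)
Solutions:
 h(c) = C1 + sqrt(3)*exp(sqrt(3)*c)/3


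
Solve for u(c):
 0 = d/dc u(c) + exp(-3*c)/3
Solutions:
 u(c) = C1 + exp(-3*c)/9


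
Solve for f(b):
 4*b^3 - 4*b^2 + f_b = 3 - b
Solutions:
 f(b) = C1 - b^4 + 4*b^3/3 - b^2/2 + 3*b


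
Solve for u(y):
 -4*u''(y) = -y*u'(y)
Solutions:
 u(y) = C1 + C2*erfi(sqrt(2)*y/4)


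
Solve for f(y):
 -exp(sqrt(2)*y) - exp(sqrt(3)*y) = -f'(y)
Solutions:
 f(y) = C1 + sqrt(2)*exp(sqrt(2)*y)/2 + sqrt(3)*exp(sqrt(3)*y)/3


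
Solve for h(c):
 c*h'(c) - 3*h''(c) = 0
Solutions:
 h(c) = C1 + C2*erfi(sqrt(6)*c/6)


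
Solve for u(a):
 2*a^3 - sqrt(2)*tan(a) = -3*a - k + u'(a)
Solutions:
 u(a) = C1 + a^4/2 + 3*a^2/2 + a*k + sqrt(2)*log(cos(a))


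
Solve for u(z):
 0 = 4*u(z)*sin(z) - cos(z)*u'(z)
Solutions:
 u(z) = C1/cos(z)^4


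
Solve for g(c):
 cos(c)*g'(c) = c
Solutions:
 g(c) = C1 + Integral(c/cos(c), c)


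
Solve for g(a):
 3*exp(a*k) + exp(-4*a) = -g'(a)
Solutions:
 g(a) = C1 + exp(-4*a)/4 - 3*exp(a*k)/k


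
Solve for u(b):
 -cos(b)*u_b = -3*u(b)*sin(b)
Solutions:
 u(b) = C1/cos(b)^3


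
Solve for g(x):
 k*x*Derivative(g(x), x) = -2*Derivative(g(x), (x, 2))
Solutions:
 g(x) = Piecewise((-sqrt(pi)*C1*erf(sqrt(k)*x/2)/sqrt(k) - C2, (k > 0) | (k < 0)), (-C1*x - C2, True))


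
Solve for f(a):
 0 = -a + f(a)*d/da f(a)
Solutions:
 f(a) = -sqrt(C1 + a^2)
 f(a) = sqrt(C1 + a^2)


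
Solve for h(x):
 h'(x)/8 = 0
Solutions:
 h(x) = C1


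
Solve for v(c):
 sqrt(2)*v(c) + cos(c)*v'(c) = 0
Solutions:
 v(c) = C1*(sin(c) - 1)^(sqrt(2)/2)/(sin(c) + 1)^(sqrt(2)/2)


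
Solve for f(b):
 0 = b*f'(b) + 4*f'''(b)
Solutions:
 f(b) = C1 + Integral(C2*airyai(-2^(1/3)*b/2) + C3*airybi(-2^(1/3)*b/2), b)


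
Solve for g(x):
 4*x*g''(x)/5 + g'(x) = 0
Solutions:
 g(x) = C1 + C2/x^(1/4)


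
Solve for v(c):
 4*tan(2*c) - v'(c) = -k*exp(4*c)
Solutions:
 v(c) = C1 + k*exp(4*c)/4 - 2*log(cos(2*c))


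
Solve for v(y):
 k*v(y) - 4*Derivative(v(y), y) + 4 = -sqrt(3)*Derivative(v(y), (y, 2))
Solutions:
 v(y) = C1*exp(sqrt(3)*y*(2 - sqrt(-sqrt(3)*k + 4))/3) + C2*exp(sqrt(3)*y*(sqrt(-sqrt(3)*k + 4) + 2)/3) - 4/k


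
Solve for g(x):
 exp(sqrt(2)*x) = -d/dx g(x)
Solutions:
 g(x) = C1 - sqrt(2)*exp(sqrt(2)*x)/2


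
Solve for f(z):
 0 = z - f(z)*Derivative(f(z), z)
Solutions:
 f(z) = -sqrt(C1 + z^2)
 f(z) = sqrt(C1 + z^2)


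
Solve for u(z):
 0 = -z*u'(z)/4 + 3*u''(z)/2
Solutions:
 u(z) = C1 + C2*erfi(sqrt(3)*z/6)


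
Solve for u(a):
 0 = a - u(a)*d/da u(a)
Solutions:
 u(a) = -sqrt(C1 + a^2)
 u(a) = sqrt(C1 + a^2)


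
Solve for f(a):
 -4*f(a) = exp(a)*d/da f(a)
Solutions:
 f(a) = C1*exp(4*exp(-a))


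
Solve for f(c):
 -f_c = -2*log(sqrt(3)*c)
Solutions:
 f(c) = C1 + 2*c*log(c) - 2*c + c*log(3)


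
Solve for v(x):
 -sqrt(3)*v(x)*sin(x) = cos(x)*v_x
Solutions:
 v(x) = C1*cos(x)^(sqrt(3))


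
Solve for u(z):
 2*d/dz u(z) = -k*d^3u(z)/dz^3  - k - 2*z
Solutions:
 u(z) = C1 + C2*exp(-sqrt(2)*z*sqrt(-1/k)) + C3*exp(sqrt(2)*z*sqrt(-1/k)) - k*z/2 - z^2/2


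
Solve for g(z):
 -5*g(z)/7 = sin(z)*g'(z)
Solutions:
 g(z) = C1*(cos(z) + 1)^(5/14)/(cos(z) - 1)^(5/14)


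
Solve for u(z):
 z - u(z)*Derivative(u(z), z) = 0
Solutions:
 u(z) = -sqrt(C1 + z^2)
 u(z) = sqrt(C1 + z^2)


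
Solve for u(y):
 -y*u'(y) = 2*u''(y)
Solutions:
 u(y) = C1 + C2*erf(y/2)


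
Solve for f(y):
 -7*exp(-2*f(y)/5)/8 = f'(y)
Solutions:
 f(y) = 5*log(-sqrt(C1 - 7*y)) - 5*log(10) + 5*log(5)/2
 f(y) = 5*log(C1 - 7*y)/2 - 5*log(10) + 5*log(5)/2


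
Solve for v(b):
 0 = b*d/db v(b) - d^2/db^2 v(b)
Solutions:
 v(b) = C1 + C2*erfi(sqrt(2)*b/2)


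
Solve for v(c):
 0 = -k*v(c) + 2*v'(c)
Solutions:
 v(c) = C1*exp(c*k/2)


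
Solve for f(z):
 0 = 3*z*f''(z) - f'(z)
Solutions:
 f(z) = C1 + C2*z^(4/3)


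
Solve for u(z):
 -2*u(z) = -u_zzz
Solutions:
 u(z) = C3*exp(2^(1/3)*z) + (C1*sin(2^(1/3)*sqrt(3)*z/2) + C2*cos(2^(1/3)*sqrt(3)*z/2))*exp(-2^(1/3)*z/2)


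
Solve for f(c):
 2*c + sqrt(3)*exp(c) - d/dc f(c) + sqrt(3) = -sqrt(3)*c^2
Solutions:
 f(c) = C1 + sqrt(3)*c^3/3 + c^2 + sqrt(3)*c + sqrt(3)*exp(c)


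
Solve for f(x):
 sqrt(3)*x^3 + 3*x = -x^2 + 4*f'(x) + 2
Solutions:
 f(x) = C1 + sqrt(3)*x^4/16 + x^3/12 + 3*x^2/8 - x/2


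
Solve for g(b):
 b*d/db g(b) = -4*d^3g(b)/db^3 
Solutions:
 g(b) = C1 + Integral(C2*airyai(-2^(1/3)*b/2) + C3*airybi(-2^(1/3)*b/2), b)


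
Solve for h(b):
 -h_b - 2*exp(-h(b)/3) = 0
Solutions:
 h(b) = 3*log(C1 - 2*b/3)


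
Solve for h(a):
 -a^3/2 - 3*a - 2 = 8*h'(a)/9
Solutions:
 h(a) = C1 - 9*a^4/64 - 27*a^2/16 - 9*a/4


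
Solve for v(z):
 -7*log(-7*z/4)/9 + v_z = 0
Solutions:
 v(z) = C1 + 7*z*log(-z)/9 + 7*z*(-2*log(2) - 1 + log(7))/9


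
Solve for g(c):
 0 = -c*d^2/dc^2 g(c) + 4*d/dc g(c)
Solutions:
 g(c) = C1 + C2*c^5


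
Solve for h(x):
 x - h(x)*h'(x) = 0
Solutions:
 h(x) = -sqrt(C1 + x^2)
 h(x) = sqrt(C1 + x^2)


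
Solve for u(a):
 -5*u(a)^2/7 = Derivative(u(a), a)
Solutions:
 u(a) = 7/(C1 + 5*a)


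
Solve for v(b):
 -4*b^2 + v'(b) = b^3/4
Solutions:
 v(b) = C1 + b^4/16 + 4*b^3/3


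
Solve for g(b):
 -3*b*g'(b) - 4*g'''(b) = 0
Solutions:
 g(b) = C1 + Integral(C2*airyai(-6^(1/3)*b/2) + C3*airybi(-6^(1/3)*b/2), b)


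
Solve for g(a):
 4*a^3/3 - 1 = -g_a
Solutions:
 g(a) = C1 - a^4/3 + a


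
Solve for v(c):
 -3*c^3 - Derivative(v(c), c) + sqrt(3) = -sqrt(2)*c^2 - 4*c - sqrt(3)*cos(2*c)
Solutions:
 v(c) = C1 - 3*c^4/4 + sqrt(2)*c^3/3 + 2*c^2 + sqrt(3)*(c + sin(c)*cos(c))


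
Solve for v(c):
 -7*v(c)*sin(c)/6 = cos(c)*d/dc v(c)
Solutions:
 v(c) = C1*cos(c)^(7/6)


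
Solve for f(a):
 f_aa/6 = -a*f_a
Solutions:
 f(a) = C1 + C2*erf(sqrt(3)*a)


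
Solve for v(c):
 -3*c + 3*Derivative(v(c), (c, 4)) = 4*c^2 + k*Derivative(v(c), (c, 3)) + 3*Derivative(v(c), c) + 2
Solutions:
 v(c) = C1 + C2*exp(c*(-2*2^(1/3)*k^2/(-2*k^3 + sqrt(-4*k^6 + (2*k^3 + 729)^2) - 729)^(1/3) + 2*k - 2^(2/3)*(-2*k^3 + sqrt(-4*k^6 + (2*k^3 + 729)^2) - 729)^(1/3))/18) + C3*exp(c*(-8*2^(1/3)*k^2/((-1 + sqrt(3)*I)*(-2*k^3 + sqrt(-4*k^6 + (2*k^3 + 729)^2) - 729)^(1/3)) + 4*k + 2^(2/3)*(-2*k^3 + sqrt(-4*k^6 + (2*k^3 + 729)^2) - 729)^(1/3) - 2^(2/3)*sqrt(3)*I*(-2*k^3 + sqrt(-4*k^6 + (2*k^3 + 729)^2) - 729)^(1/3))/36) + C4*exp(c*(8*2^(1/3)*k^2/((1 + sqrt(3)*I)*(-2*k^3 + sqrt(-4*k^6 + (2*k^3 + 729)^2) - 729)^(1/3)) + 4*k + 2^(2/3)*(-2*k^3 + sqrt(-4*k^6 + (2*k^3 + 729)^2) - 729)^(1/3) + 2^(2/3)*sqrt(3)*I*(-2*k^3 + sqrt(-4*k^6 + (2*k^3 + 729)^2) - 729)^(1/3))/36) - 4*c^3/9 - c^2/2 + 8*c*k/9 - 2*c/3


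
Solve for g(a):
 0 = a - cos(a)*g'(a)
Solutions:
 g(a) = C1 + Integral(a/cos(a), a)


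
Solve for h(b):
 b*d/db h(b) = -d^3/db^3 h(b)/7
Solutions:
 h(b) = C1 + Integral(C2*airyai(-7^(1/3)*b) + C3*airybi(-7^(1/3)*b), b)


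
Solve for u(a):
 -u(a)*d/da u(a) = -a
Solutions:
 u(a) = -sqrt(C1 + a^2)
 u(a) = sqrt(C1 + a^2)


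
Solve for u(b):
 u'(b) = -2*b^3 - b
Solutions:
 u(b) = C1 - b^4/2 - b^2/2


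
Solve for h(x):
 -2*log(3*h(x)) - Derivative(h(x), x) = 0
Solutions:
 Integral(1/(log(_y) + log(3)), (_y, h(x)))/2 = C1 - x


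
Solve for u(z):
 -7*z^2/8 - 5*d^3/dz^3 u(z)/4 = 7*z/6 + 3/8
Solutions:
 u(z) = C1 + C2*z + C3*z^2 - 7*z^5/600 - 7*z^4/180 - z^3/20


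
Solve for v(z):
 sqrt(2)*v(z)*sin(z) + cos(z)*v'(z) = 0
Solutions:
 v(z) = C1*cos(z)^(sqrt(2))


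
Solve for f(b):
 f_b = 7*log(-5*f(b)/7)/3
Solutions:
 -3*Integral(1/(log(-_y) - log(7) + log(5)), (_y, f(b)))/7 = C1 - b


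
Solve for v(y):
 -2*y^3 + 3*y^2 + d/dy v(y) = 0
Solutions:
 v(y) = C1 + y^4/2 - y^3


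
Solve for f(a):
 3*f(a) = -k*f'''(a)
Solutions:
 f(a) = C1*exp(3^(1/3)*a*(-1/k)^(1/3)) + C2*exp(a*(-1/k)^(1/3)*(-3^(1/3) + 3^(5/6)*I)/2) + C3*exp(-a*(-1/k)^(1/3)*(3^(1/3) + 3^(5/6)*I)/2)


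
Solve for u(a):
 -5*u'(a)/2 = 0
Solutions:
 u(a) = C1


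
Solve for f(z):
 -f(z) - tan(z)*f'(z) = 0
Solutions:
 f(z) = C1/sin(z)


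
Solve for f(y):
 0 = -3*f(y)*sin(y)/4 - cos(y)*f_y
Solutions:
 f(y) = C1*cos(y)^(3/4)


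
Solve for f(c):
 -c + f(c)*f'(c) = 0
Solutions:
 f(c) = -sqrt(C1 + c^2)
 f(c) = sqrt(C1 + c^2)


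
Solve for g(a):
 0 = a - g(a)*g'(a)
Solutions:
 g(a) = -sqrt(C1 + a^2)
 g(a) = sqrt(C1 + a^2)


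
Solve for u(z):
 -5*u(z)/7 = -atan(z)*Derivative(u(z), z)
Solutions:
 u(z) = C1*exp(5*Integral(1/atan(z), z)/7)
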